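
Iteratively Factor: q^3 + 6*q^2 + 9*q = (q)*(q^2 + 6*q + 9) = q*(q + 3)*(q + 3)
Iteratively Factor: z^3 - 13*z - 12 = (z - 4)*(z^2 + 4*z + 3) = (z - 4)*(z + 3)*(z + 1)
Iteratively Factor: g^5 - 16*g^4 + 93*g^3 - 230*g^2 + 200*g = (g - 5)*(g^4 - 11*g^3 + 38*g^2 - 40*g) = (g - 5)*(g - 4)*(g^3 - 7*g^2 + 10*g) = (g - 5)*(g - 4)*(g - 2)*(g^2 - 5*g) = g*(g - 5)*(g - 4)*(g - 2)*(g - 5)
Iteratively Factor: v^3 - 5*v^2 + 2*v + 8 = (v - 4)*(v^2 - v - 2) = (v - 4)*(v - 2)*(v + 1)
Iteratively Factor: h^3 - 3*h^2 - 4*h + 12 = (h - 2)*(h^2 - h - 6) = (h - 3)*(h - 2)*(h + 2)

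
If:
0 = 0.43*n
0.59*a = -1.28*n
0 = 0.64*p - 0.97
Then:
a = 0.00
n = 0.00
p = 1.52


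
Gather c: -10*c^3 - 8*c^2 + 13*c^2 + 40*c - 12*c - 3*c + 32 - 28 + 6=-10*c^3 + 5*c^2 + 25*c + 10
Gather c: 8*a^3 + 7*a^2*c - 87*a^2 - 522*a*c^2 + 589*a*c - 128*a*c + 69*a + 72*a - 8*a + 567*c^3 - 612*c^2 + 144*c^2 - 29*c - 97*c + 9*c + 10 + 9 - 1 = 8*a^3 - 87*a^2 + 133*a + 567*c^3 + c^2*(-522*a - 468) + c*(7*a^2 + 461*a - 117) + 18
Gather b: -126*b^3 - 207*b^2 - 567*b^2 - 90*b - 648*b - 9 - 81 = -126*b^3 - 774*b^2 - 738*b - 90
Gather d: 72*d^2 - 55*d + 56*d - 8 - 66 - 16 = 72*d^2 + d - 90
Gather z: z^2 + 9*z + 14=z^2 + 9*z + 14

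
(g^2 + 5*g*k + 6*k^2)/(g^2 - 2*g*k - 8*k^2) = (g + 3*k)/(g - 4*k)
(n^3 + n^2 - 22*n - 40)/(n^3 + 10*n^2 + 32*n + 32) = (n - 5)/(n + 4)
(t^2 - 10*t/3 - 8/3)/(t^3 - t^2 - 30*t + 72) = (t + 2/3)/(t^2 + 3*t - 18)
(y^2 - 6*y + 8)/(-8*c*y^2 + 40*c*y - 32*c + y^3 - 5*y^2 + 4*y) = (y - 2)/(-8*c*y + 8*c + y^2 - y)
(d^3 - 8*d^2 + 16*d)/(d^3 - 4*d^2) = (d - 4)/d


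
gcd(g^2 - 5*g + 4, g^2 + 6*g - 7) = g - 1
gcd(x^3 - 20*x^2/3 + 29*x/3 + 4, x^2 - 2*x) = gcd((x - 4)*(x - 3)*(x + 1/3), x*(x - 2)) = 1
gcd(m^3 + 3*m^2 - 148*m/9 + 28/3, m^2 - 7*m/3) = m - 7/3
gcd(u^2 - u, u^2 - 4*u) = u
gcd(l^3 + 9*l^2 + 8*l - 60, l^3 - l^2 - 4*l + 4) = l - 2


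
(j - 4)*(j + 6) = j^2 + 2*j - 24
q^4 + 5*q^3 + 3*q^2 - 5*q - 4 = (q - 1)*(q + 1)^2*(q + 4)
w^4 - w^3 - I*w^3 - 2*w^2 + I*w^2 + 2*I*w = w*(w - 2)*(w + 1)*(w - I)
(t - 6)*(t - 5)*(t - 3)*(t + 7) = t^4 - 7*t^3 - 35*t^2 + 351*t - 630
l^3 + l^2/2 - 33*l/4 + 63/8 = (l - 3/2)^2*(l + 7/2)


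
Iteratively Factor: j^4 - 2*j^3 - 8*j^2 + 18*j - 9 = (j - 1)*(j^3 - j^2 - 9*j + 9) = (j - 1)^2*(j^2 - 9) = (j - 3)*(j - 1)^2*(j + 3)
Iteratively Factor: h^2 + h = (h)*(h + 1)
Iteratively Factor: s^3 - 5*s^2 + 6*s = (s - 2)*(s^2 - 3*s) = (s - 3)*(s - 2)*(s)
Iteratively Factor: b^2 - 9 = (b + 3)*(b - 3)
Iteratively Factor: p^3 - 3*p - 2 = (p - 2)*(p^2 + 2*p + 1) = (p - 2)*(p + 1)*(p + 1)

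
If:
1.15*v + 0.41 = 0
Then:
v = -0.36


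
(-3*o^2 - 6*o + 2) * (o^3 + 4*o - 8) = -3*o^5 - 6*o^4 - 10*o^3 + 56*o - 16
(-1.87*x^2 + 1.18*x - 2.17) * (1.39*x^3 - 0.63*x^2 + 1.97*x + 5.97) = -2.5993*x^5 + 2.8183*x^4 - 7.4436*x^3 - 7.4722*x^2 + 2.7697*x - 12.9549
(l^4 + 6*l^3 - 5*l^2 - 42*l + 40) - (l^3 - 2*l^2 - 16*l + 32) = l^4 + 5*l^3 - 3*l^2 - 26*l + 8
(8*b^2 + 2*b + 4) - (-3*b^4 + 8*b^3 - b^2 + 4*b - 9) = 3*b^4 - 8*b^3 + 9*b^2 - 2*b + 13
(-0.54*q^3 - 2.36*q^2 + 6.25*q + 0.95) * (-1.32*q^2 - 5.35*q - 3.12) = 0.7128*q^5 + 6.0042*q^4 + 6.0608*q^3 - 27.3283*q^2 - 24.5825*q - 2.964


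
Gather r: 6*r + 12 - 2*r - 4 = 4*r + 8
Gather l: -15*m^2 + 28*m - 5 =-15*m^2 + 28*m - 5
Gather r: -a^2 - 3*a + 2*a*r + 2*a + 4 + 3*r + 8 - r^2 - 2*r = -a^2 - a - r^2 + r*(2*a + 1) + 12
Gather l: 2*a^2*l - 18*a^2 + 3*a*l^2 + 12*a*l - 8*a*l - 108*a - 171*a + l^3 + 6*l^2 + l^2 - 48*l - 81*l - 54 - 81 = -18*a^2 - 279*a + l^3 + l^2*(3*a + 7) + l*(2*a^2 + 4*a - 129) - 135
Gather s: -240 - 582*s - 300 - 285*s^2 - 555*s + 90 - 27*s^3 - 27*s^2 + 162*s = -27*s^3 - 312*s^2 - 975*s - 450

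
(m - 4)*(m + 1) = m^2 - 3*m - 4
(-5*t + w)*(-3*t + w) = 15*t^2 - 8*t*w + w^2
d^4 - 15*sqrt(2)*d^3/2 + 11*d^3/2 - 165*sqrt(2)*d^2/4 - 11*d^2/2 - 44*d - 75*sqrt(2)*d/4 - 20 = (d + 1/2)*(d + 5)*(d - 8*sqrt(2))*(d + sqrt(2)/2)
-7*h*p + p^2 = p*(-7*h + p)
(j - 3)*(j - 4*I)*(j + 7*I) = j^3 - 3*j^2 + 3*I*j^2 + 28*j - 9*I*j - 84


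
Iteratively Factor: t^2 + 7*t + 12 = (t + 3)*(t + 4)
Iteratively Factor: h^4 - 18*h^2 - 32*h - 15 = (h + 3)*(h^3 - 3*h^2 - 9*h - 5) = (h + 1)*(h + 3)*(h^2 - 4*h - 5) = (h - 5)*(h + 1)*(h + 3)*(h + 1)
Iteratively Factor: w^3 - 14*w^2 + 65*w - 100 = (w - 5)*(w^2 - 9*w + 20) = (w - 5)*(w - 4)*(w - 5)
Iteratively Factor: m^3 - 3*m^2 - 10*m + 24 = (m - 4)*(m^2 + m - 6) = (m - 4)*(m + 3)*(m - 2)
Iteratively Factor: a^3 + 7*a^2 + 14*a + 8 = (a + 2)*(a^2 + 5*a + 4) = (a + 1)*(a + 2)*(a + 4)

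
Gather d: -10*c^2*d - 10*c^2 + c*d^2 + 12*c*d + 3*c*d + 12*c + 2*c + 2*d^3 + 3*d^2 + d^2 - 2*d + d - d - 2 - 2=-10*c^2 + 14*c + 2*d^3 + d^2*(c + 4) + d*(-10*c^2 + 15*c - 2) - 4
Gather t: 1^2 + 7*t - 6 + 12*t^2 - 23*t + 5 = 12*t^2 - 16*t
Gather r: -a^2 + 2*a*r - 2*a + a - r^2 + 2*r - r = -a^2 - a - r^2 + r*(2*a + 1)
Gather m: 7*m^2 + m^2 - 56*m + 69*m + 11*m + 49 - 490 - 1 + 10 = 8*m^2 + 24*m - 432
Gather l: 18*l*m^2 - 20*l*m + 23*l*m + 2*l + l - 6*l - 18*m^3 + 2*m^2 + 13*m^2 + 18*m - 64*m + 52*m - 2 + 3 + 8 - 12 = l*(18*m^2 + 3*m - 3) - 18*m^3 + 15*m^2 + 6*m - 3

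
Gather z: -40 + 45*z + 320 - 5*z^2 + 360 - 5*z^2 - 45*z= 640 - 10*z^2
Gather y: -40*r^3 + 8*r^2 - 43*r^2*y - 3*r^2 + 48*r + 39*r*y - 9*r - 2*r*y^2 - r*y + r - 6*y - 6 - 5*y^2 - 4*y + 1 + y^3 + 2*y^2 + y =-40*r^3 + 5*r^2 + 40*r + y^3 + y^2*(-2*r - 3) + y*(-43*r^2 + 38*r - 9) - 5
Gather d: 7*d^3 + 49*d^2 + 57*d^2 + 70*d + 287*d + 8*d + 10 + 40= 7*d^3 + 106*d^2 + 365*d + 50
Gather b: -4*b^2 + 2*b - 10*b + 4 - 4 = -4*b^2 - 8*b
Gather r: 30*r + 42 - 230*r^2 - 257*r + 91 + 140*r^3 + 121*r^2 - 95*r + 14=140*r^3 - 109*r^2 - 322*r + 147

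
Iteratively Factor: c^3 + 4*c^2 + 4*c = (c + 2)*(c^2 + 2*c) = c*(c + 2)*(c + 2)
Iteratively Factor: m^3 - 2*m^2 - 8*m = (m + 2)*(m^2 - 4*m) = (m - 4)*(m + 2)*(m)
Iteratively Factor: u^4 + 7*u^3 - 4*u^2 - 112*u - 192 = (u + 4)*(u^3 + 3*u^2 - 16*u - 48) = (u + 3)*(u + 4)*(u^2 - 16) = (u + 3)*(u + 4)^2*(u - 4)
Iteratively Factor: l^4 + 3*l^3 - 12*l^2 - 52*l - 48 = (l + 2)*(l^3 + l^2 - 14*l - 24) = (l + 2)^2*(l^2 - l - 12) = (l - 4)*(l + 2)^2*(l + 3)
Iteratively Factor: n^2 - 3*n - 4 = (n - 4)*(n + 1)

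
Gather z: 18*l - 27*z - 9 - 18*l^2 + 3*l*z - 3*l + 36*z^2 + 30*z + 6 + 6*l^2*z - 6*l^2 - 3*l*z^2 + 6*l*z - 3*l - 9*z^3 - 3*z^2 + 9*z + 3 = -24*l^2 + 12*l - 9*z^3 + z^2*(33 - 3*l) + z*(6*l^2 + 9*l + 12)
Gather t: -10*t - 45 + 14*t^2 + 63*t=14*t^2 + 53*t - 45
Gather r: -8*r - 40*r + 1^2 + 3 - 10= -48*r - 6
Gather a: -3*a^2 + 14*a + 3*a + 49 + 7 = -3*a^2 + 17*a + 56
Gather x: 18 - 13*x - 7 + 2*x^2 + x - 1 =2*x^2 - 12*x + 10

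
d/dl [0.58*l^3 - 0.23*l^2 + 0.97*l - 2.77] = 1.74*l^2 - 0.46*l + 0.97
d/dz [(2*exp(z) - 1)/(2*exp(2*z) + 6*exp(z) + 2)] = (-exp(2*z) + exp(z) + 5/2)*exp(z)/(exp(4*z) + 6*exp(3*z) + 11*exp(2*z) + 6*exp(z) + 1)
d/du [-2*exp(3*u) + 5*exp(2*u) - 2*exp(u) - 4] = (-6*exp(2*u) + 10*exp(u) - 2)*exp(u)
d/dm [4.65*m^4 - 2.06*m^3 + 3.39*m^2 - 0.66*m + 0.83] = 18.6*m^3 - 6.18*m^2 + 6.78*m - 0.66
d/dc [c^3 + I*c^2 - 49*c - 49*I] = 3*c^2 + 2*I*c - 49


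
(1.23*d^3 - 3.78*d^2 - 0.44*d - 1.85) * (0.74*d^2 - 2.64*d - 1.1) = 0.9102*d^5 - 6.0444*d^4 + 8.3006*d^3 + 3.9506*d^2 + 5.368*d + 2.035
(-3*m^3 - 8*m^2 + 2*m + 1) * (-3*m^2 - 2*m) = 9*m^5 + 30*m^4 + 10*m^3 - 7*m^2 - 2*m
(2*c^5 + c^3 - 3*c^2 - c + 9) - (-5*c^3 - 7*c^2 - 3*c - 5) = 2*c^5 + 6*c^3 + 4*c^2 + 2*c + 14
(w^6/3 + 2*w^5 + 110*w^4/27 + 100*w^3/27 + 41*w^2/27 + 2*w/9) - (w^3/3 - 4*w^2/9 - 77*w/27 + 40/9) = w^6/3 + 2*w^5 + 110*w^4/27 + 91*w^3/27 + 53*w^2/27 + 83*w/27 - 40/9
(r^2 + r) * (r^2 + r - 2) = r^4 + 2*r^3 - r^2 - 2*r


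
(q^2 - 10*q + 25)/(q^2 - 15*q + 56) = (q^2 - 10*q + 25)/(q^2 - 15*q + 56)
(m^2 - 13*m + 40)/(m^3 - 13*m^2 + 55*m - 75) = (m - 8)/(m^2 - 8*m + 15)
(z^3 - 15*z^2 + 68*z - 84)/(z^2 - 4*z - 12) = (z^2 - 9*z + 14)/(z + 2)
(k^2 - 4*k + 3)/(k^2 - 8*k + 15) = (k - 1)/(k - 5)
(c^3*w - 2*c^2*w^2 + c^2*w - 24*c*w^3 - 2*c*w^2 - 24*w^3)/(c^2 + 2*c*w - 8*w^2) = w*(-c^2 + 6*c*w - c + 6*w)/(-c + 2*w)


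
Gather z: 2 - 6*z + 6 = 8 - 6*z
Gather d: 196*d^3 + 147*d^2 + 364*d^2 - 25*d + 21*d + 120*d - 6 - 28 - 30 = 196*d^3 + 511*d^2 + 116*d - 64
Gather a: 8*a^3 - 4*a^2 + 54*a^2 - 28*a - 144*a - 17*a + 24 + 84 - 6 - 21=8*a^3 + 50*a^2 - 189*a + 81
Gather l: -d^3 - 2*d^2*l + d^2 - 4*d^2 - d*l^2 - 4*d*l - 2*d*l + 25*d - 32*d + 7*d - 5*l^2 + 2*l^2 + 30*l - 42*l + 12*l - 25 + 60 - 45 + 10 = -d^3 - 3*d^2 + l^2*(-d - 3) + l*(-2*d^2 - 6*d)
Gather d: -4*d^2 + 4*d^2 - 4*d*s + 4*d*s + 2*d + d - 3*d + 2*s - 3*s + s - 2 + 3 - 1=0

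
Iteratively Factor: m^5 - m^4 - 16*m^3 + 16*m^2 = (m)*(m^4 - m^3 - 16*m^2 + 16*m) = m*(m - 1)*(m^3 - 16*m) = m*(m - 1)*(m + 4)*(m^2 - 4*m) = m*(m - 4)*(m - 1)*(m + 4)*(m)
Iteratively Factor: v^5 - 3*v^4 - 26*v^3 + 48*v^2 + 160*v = (v + 4)*(v^4 - 7*v^3 + 2*v^2 + 40*v) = (v + 2)*(v + 4)*(v^3 - 9*v^2 + 20*v) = (v - 5)*(v + 2)*(v + 4)*(v^2 - 4*v) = (v - 5)*(v - 4)*(v + 2)*(v + 4)*(v)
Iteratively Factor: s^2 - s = (s - 1)*(s)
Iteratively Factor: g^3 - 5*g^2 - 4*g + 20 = (g + 2)*(g^2 - 7*g + 10) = (g - 2)*(g + 2)*(g - 5)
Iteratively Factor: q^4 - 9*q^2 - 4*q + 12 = (q - 3)*(q^3 + 3*q^2 - 4) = (q - 3)*(q + 2)*(q^2 + q - 2) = (q - 3)*(q + 2)^2*(q - 1)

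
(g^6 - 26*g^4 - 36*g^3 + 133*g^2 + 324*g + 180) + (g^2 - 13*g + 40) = g^6 - 26*g^4 - 36*g^3 + 134*g^2 + 311*g + 220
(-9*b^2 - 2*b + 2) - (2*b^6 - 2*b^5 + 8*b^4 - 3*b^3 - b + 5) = -2*b^6 + 2*b^5 - 8*b^4 + 3*b^3 - 9*b^2 - b - 3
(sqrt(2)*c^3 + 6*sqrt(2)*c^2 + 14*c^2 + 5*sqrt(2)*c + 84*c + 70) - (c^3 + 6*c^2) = -c^3 + sqrt(2)*c^3 + 8*c^2 + 6*sqrt(2)*c^2 + 5*sqrt(2)*c + 84*c + 70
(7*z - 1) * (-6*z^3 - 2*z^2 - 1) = -42*z^4 - 8*z^3 + 2*z^2 - 7*z + 1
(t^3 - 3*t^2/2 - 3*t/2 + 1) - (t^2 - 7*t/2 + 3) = t^3 - 5*t^2/2 + 2*t - 2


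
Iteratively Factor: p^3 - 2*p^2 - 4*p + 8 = (p - 2)*(p^2 - 4) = (p - 2)*(p + 2)*(p - 2)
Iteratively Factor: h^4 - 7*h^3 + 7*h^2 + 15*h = (h)*(h^3 - 7*h^2 + 7*h + 15) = h*(h - 3)*(h^2 - 4*h - 5) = h*(h - 5)*(h - 3)*(h + 1)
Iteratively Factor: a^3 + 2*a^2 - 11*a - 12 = (a + 4)*(a^2 - 2*a - 3) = (a - 3)*(a + 4)*(a + 1)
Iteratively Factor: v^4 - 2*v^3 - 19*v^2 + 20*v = (v - 5)*(v^3 + 3*v^2 - 4*v) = v*(v - 5)*(v^2 + 3*v - 4) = v*(v - 5)*(v - 1)*(v + 4)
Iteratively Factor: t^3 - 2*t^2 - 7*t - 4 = (t - 4)*(t^2 + 2*t + 1) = (t - 4)*(t + 1)*(t + 1)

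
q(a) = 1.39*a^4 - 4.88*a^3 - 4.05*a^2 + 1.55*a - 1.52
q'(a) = 5.56*a^3 - 14.64*a^2 - 8.1*a + 1.55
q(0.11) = -1.40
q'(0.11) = 0.49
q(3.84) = -29.38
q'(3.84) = 69.39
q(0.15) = -1.39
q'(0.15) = 0.02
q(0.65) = -3.32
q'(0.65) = -8.37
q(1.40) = -15.34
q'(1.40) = -23.23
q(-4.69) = 1078.08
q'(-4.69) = -856.06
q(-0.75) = -2.46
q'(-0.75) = -2.96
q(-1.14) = 1.03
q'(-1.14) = -16.48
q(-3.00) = 201.73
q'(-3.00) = -256.03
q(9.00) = 5246.65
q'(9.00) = 2796.05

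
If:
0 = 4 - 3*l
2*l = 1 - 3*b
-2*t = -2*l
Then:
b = -5/9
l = 4/3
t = 4/3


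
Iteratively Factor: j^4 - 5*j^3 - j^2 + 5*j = (j - 1)*(j^3 - 4*j^2 - 5*j) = j*(j - 1)*(j^2 - 4*j - 5) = j*(j - 1)*(j + 1)*(j - 5)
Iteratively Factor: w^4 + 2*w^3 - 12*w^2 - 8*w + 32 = (w + 2)*(w^3 - 12*w + 16) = (w - 2)*(w + 2)*(w^2 + 2*w - 8) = (w - 2)*(w + 2)*(w + 4)*(w - 2)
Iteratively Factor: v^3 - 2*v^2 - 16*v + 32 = (v + 4)*(v^2 - 6*v + 8) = (v - 2)*(v + 4)*(v - 4)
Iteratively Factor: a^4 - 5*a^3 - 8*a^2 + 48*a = (a)*(a^3 - 5*a^2 - 8*a + 48) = a*(a - 4)*(a^2 - a - 12) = a*(a - 4)^2*(a + 3)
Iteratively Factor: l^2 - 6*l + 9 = (l - 3)*(l - 3)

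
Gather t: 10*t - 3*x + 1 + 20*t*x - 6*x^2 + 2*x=t*(20*x + 10) - 6*x^2 - x + 1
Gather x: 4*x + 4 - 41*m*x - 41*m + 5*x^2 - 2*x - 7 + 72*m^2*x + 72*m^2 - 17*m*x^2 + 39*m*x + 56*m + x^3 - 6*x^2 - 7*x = 72*m^2 + 15*m + x^3 + x^2*(-17*m - 1) + x*(72*m^2 - 2*m - 5) - 3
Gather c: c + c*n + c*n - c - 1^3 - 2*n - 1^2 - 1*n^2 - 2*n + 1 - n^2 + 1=2*c*n - 2*n^2 - 4*n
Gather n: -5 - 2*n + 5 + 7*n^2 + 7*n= 7*n^2 + 5*n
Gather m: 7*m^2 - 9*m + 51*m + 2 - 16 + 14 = 7*m^2 + 42*m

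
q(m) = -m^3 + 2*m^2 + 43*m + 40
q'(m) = -3*m^2 + 4*m + 43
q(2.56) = 146.41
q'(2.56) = 33.58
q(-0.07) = 37.00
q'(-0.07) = 42.71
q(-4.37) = -26.26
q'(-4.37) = -31.77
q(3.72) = 176.16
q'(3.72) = 16.36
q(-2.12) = -32.64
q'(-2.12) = 21.04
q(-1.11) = -3.90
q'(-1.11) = 34.86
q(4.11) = 181.09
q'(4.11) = 8.76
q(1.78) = 117.24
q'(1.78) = 40.61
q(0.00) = 40.00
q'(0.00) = 43.00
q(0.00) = 40.00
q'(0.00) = 43.00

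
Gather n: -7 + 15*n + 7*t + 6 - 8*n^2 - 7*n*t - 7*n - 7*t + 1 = -8*n^2 + n*(8 - 7*t)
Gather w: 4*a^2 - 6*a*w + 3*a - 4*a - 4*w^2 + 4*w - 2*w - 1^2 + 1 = 4*a^2 - a - 4*w^2 + w*(2 - 6*a)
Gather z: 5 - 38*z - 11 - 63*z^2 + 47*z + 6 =-63*z^2 + 9*z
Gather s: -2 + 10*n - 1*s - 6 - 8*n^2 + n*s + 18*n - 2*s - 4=-8*n^2 + 28*n + s*(n - 3) - 12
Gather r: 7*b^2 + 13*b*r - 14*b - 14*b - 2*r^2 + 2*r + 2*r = 7*b^2 - 28*b - 2*r^2 + r*(13*b + 4)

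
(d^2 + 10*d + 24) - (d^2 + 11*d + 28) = -d - 4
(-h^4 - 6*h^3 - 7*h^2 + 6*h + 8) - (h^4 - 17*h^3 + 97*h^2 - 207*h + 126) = -2*h^4 + 11*h^3 - 104*h^2 + 213*h - 118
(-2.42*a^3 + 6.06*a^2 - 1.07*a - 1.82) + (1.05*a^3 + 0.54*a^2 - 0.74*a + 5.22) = -1.37*a^3 + 6.6*a^2 - 1.81*a + 3.4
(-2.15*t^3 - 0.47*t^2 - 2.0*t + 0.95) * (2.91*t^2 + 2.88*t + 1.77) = -6.2565*t^5 - 7.5597*t^4 - 10.9791*t^3 - 3.8274*t^2 - 0.804*t + 1.6815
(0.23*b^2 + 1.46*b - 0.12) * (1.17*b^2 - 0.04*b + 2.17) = 0.2691*b^4 + 1.699*b^3 + 0.3003*b^2 + 3.173*b - 0.2604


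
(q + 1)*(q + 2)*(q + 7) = q^3 + 10*q^2 + 23*q + 14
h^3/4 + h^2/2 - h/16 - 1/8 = (h/4 + 1/2)*(h - 1/2)*(h + 1/2)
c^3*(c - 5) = c^4 - 5*c^3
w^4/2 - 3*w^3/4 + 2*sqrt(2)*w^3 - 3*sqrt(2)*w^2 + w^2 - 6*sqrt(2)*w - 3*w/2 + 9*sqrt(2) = (w/2 + sqrt(2))*(w - 3/2)*(w - sqrt(2))*(w + 3*sqrt(2))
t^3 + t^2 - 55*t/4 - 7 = (t - 7/2)*(t + 1/2)*(t + 4)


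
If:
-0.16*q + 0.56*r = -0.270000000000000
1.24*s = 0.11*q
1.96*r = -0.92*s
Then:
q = 1.47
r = -0.06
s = 0.13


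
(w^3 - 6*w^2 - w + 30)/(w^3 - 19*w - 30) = (w - 3)/(w + 3)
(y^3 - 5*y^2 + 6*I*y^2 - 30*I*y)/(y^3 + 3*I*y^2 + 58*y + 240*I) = y*(y - 5)/(y^2 - 3*I*y + 40)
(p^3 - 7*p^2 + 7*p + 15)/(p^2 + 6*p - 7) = (p^3 - 7*p^2 + 7*p + 15)/(p^2 + 6*p - 7)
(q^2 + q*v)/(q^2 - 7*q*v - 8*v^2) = q/(q - 8*v)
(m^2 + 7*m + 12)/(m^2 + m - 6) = (m + 4)/(m - 2)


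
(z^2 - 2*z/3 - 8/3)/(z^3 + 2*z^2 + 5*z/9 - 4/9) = 3*(z - 2)/(3*z^2 + 2*z - 1)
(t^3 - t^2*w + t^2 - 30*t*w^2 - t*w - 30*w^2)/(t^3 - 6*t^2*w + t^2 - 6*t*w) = (t + 5*w)/t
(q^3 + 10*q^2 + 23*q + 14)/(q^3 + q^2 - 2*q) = (q^2 + 8*q + 7)/(q*(q - 1))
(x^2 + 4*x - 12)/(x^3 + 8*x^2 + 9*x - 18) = (x - 2)/(x^2 + 2*x - 3)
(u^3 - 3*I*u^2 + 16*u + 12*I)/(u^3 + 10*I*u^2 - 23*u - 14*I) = (u - 6*I)/(u + 7*I)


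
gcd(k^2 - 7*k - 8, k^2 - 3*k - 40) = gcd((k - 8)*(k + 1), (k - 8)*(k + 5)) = k - 8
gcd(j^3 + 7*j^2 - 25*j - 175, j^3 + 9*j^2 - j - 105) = j^2 + 12*j + 35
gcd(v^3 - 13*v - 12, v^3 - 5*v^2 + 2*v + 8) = v^2 - 3*v - 4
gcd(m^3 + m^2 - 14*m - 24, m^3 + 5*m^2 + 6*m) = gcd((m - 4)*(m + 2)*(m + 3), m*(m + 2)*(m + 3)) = m^2 + 5*m + 6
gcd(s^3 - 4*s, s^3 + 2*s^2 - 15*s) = s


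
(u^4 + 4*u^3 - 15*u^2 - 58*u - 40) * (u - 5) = u^5 - u^4 - 35*u^3 + 17*u^2 + 250*u + 200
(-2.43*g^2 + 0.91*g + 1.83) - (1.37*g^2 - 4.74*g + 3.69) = -3.8*g^2 + 5.65*g - 1.86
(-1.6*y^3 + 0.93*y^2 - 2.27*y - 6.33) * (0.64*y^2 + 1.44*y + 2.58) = -1.024*y^5 - 1.7088*y^4 - 4.2416*y^3 - 4.9206*y^2 - 14.9718*y - 16.3314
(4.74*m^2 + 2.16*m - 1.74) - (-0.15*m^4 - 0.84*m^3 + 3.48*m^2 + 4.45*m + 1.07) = 0.15*m^4 + 0.84*m^3 + 1.26*m^2 - 2.29*m - 2.81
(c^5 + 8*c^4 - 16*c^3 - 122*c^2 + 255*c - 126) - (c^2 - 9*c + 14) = c^5 + 8*c^4 - 16*c^3 - 123*c^2 + 264*c - 140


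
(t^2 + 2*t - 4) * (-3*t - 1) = -3*t^3 - 7*t^2 + 10*t + 4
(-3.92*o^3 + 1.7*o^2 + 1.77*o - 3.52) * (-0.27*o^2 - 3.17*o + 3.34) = 1.0584*o^5 + 11.9674*o^4 - 18.9597*o^3 + 1.0175*o^2 + 17.0702*o - 11.7568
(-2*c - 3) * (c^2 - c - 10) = -2*c^3 - c^2 + 23*c + 30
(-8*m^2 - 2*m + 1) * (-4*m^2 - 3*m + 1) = 32*m^4 + 32*m^3 - 6*m^2 - 5*m + 1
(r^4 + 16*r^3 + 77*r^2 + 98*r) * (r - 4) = r^5 + 12*r^4 + 13*r^3 - 210*r^2 - 392*r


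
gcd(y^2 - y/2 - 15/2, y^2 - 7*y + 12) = y - 3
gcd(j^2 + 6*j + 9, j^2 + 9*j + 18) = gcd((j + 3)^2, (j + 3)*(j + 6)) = j + 3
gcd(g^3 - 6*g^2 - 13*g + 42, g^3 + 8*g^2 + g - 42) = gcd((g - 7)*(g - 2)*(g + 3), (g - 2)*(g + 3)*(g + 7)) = g^2 + g - 6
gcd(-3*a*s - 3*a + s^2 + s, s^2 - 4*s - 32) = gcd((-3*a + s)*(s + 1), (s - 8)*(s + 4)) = 1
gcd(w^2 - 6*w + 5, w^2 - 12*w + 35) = w - 5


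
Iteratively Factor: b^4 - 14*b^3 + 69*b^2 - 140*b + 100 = (b - 2)*(b^3 - 12*b^2 + 45*b - 50) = (b - 2)^2*(b^2 - 10*b + 25) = (b - 5)*(b - 2)^2*(b - 5)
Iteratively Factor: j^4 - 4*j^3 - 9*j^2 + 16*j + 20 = (j + 2)*(j^3 - 6*j^2 + 3*j + 10) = (j + 1)*(j + 2)*(j^2 - 7*j + 10) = (j - 2)*(j + 1)*(j + 2)*(j - 5)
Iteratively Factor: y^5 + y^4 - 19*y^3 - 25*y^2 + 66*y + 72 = (y - 2)*(y^4 + 3*y^3 - 13*y^2 - 51*y - 36) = (y - 2)*(y + 3)*(y^3 - 13*y - 12) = (y - 4)*(y - 2)*(y + 3)*(y^2 + 4*y + 3) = (y - 4)*(y - 2)*(y + 3)^2*(y + 1)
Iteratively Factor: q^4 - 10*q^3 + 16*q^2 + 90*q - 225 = (q - 3)*(q^3 - 7*q^2 - 5*q + 75) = (q - 5)*(q - 3)*(q^2 - 2*q - 15) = (q - 5)^2*(q - 3)*(q + 3)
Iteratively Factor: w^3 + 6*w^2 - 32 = (w + 4)*(w^2 + 2*w - 8) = (w + 4)^2*(w - 2)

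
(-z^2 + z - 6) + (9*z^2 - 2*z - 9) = 8*z^2 - z - 15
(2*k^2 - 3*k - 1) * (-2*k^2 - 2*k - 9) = -4*k^4 + 2*k^3 - 10*k^2 + 29*k + 9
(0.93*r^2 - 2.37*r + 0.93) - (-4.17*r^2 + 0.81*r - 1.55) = 5.1*r^2 - 3.18*r + 2.48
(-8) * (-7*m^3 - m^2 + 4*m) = 56*m^3 + 8*m^2 - 32*m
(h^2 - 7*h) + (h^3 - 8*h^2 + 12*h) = h^3 - 7*h^2 + 5*h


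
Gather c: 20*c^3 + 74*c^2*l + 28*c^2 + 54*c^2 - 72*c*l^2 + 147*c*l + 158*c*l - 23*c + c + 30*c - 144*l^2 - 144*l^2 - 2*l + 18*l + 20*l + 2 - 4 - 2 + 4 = 20*c^3 + c^2*(74*l + 82) + c*(-72*l^2 + 305*l + 8) - 288*l^2 + 36*l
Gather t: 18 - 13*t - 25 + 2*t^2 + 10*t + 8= 2*t^2 - 3*t + 1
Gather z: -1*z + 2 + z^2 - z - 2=z^2 - 2*z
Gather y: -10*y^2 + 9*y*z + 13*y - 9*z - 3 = -10*y^2 + y*(9*z + 13) - 9*z - 3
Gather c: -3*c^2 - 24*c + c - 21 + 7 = -3*c^2 - 23*c - 14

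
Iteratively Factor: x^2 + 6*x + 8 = (x + 4)*(x + 2)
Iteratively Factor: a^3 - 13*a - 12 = (a + 1)*(a^2 - a - 12) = (a - 4)*(a + 1)*(a + 3)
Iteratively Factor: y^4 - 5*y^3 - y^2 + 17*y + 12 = (y - 4)*(y^3 - y^2 - 5*y - 3) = (y - 4)*(y + 1)*(y^2 - 2*y - 3) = (y - 4)*(y + 1)^2*(y - 3)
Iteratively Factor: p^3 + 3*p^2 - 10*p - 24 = (p + 4)*(p^2 - p - 6) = (p + 2)*(p + 4)*(p - 3)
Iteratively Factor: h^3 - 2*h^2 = (h)*(h^2 - 2*h) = h*(h - 2)*(h)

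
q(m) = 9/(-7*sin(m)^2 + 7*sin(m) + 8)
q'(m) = 9*(14*sin(m)*cos(m) - 7*cos(m))/(-7*sin(m)^2 + 7*sin(m) + 8)^2 = 63*(2*sin(m) - 1)*cos(m)/(-7*sin(m)^2 + 7*sin(m) + 8)^2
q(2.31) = 0.96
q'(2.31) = -0.23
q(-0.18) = 1.38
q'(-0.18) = -1.98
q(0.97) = 1.00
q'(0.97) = 0.28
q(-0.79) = -17.83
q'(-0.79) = -421.42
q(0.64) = 0.93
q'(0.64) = 0.10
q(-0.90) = -5.06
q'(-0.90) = -31.78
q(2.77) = 0.94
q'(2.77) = 0.17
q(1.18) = 1.06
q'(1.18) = 0.28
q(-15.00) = 18.45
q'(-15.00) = 462.61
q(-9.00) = 2.29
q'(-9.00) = 6.79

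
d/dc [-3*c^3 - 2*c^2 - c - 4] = -9*c^2 - 4*c - 1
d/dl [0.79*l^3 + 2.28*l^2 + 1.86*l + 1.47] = 2.37*l^2 + 4.56*l + 1.86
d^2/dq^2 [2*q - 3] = 0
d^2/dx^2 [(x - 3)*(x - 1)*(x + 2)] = 6*x - 4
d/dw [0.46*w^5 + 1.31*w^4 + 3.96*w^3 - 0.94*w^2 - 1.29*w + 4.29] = 2.3*w^4 + 5.24*w^3 + 11.88*w^2 - 1.88*w - 1.29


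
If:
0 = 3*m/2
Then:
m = 0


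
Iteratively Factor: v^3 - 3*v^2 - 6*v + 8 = (v - 1)*(v^2 - 2*v - 8) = (v - 1)*(v + 2)*(v - 4)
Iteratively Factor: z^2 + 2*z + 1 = (z + 1)*(z + 1)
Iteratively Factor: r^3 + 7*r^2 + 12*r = (r + 3)*(r^2 + 4*r) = r*(r + 3)*(r + 4)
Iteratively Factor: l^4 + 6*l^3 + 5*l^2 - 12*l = (l)*(l^3 + 6*l^2 + 5*l - 12) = l*(l - 1)*(l^2 + 7*l + 12) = l*(l - 1)*(l + 4)*(l + 3)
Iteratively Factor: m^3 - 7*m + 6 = (m - 1)*(m^2 + m - 6) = (m - 1)*(m + 3)*(m - 2)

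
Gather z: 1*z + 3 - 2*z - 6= -z - 3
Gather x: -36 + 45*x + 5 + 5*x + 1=50*x - 30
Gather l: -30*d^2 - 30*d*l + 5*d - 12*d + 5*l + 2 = -30*d^2 - 7*d + l*(5 - 30*d) + 2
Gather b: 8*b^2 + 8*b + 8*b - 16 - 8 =8*b^2 + 16*b - 24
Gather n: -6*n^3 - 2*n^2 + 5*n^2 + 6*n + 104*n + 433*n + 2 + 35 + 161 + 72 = -6*n^3 + 3*n^2 + 543*n + 270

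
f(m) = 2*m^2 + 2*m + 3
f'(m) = 4*m + 2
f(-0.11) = 2.80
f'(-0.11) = 1.56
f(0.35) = 3.94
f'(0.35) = 3.40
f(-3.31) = 18.29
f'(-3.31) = -11.24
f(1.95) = 14.50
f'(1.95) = 9.80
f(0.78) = 5.78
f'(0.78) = 5.12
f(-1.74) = 5.58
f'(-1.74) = -4.96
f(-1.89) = 6.36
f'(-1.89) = -5.56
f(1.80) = 13.08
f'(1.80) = 9.20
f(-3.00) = 15.00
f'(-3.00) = -10.00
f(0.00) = 3.00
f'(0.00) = 2.00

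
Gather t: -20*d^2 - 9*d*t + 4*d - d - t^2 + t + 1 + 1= -20*d^2 + 3*d - t^2 + t*(1 - 9*d) + 2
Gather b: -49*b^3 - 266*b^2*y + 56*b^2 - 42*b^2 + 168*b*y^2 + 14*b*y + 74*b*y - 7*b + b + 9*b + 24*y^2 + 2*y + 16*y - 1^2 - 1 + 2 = -49*b^3 + b^2*(14 - 266*y) + b*(168*y^2 + 88*y + 3) + 24*y^2 + 18*y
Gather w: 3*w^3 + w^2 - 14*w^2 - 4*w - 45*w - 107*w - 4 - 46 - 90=3*w^3 - 13*w^2 - 156*w - 140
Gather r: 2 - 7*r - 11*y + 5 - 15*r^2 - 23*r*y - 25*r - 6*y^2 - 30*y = -15*r^2 + r*(-23*y - 32) - 6*y^2 - 41*y + 7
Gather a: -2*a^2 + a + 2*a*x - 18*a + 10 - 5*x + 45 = -2*a^2 + a*(2*x - 17) - 5*x + 55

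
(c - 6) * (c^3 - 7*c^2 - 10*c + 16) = c^4 - 13*c^3 + 32*c^2 + 76*c - 96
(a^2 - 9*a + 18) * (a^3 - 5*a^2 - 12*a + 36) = a^5 - 14*a^4 + 51*a^3 + 54*a^2 - 540*a + 648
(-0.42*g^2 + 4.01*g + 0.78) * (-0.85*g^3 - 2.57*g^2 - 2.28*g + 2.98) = 0.357*g^5 - 2.3291*g^4 - 10.0111*g^3 - 12.399*g^2 + 10.1714*g + 2.3244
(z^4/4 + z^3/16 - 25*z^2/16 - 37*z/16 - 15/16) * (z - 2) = z^5/4 - 7*z^4/16 - 27*z^3/16 + 13*z^2/16 + 59*z/16 + 15/8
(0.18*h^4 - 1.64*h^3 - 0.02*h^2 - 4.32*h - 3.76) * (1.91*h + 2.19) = 0.3438*h^5 - 2.7382*h^4 - 3.6298*h^3 - 8.295*h^2 - 16.6424*h - 8.2344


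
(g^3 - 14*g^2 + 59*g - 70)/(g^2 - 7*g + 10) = g - 7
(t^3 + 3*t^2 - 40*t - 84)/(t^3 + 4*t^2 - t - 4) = (t^3 + 3*t^2 - 40*t - 84)/(t^3 + 4*t^2 - t - 4)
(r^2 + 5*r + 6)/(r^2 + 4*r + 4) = (r + 3)/(r + 2)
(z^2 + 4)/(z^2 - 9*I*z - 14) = (z + 2*I)/(z - 7*I)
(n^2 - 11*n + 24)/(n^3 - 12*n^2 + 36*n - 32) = (n - 3)/(n^2 - 4*n + 4)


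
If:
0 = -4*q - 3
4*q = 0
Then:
No Solution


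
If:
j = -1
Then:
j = -1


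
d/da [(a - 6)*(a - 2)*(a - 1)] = 3*a^2 - 18*a + 20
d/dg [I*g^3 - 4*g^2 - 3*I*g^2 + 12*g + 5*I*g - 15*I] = 3*I*g^2 - 8*g - 6*I*g + 12 + 5*I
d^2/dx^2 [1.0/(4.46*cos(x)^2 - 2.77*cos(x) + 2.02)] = (-79.5664*(1 - cos(x)^2)^2 + 37.0626*cos(x)^3 - 11.4193*cos(x)^2 - 79.7206*cos(x) + 76.8938)/(4.46*cos(x)^2 - 2.77*cos(x) + 2.02)^3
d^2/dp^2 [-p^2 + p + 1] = -2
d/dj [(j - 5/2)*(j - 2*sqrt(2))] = 2*j - 2*sqrt(2) - 5/2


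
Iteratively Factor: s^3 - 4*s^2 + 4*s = (s)*(s^2 - 4*s + 4) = s*(s - 2)*(s - 2)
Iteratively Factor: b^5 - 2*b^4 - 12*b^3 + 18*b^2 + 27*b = (b + 1)*(b^4 - 3*b^3 - 9*b^2 + 27*b) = (b + 1)*(b + 3)*(b^3 - 6*b^2 + 9*b) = b*(b + 1)*(b + 3)*(b^2 - 6*b + 9) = b*(b - 3)*(b + 1)*(b + 3)*(b - 3)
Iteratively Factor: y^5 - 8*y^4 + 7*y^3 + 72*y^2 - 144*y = (y - 3)*(y^4 - 5*y^3 - 8*y^2 + 48*y) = (y - 4)*(y - 3)*(y^3 - y^2 - 12*y) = (y - 4)*(y - 3)*(y + 3)*(y^2 - 4*y) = y*(y - 4)*(y - 3)*(y + 3)*(y - 4)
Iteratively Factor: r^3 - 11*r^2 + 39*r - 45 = (r - 3)*(r^2 - 8*r + 15) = (r - 3)^2*(r - 5)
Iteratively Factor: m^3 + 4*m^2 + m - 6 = (m + 2)*(m^2 + 2*m - 3) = (m - 1)*(m + 2)*(m + 3)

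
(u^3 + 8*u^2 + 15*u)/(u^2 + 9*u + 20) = u*(u + 3)/(u + 4)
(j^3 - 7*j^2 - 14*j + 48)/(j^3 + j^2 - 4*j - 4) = (j^2 - 5*j - 24)/(j^2 + 3*j + 2)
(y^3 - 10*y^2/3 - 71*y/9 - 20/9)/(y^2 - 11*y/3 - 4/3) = (3*y^2 - 11*y - 20)/(3*(y - 4))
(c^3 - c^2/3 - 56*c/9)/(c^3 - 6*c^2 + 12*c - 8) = c*(9*c^2 - 3*c - 56)/(9*(c^3 - 6*c^2 + 12*c - 8))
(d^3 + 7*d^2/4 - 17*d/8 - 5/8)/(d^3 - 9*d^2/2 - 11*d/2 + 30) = (4*d^2 - 3*d - 1)/(4*(d^2 - 7*d + 12))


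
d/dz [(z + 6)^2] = 2*z + 12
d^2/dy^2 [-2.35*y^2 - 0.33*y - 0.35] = -4.70000000000000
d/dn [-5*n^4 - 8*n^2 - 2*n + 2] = -20*n^3 - 16*n - 2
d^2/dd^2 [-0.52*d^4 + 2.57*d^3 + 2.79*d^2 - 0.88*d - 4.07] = -6.24*d^2 + 15.42*d + 5.58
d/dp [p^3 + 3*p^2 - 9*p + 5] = 3*p^2 + 6*p - 9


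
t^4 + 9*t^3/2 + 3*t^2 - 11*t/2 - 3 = (t - 1)*(t + 1/2)*(t + 2)*(t + 3)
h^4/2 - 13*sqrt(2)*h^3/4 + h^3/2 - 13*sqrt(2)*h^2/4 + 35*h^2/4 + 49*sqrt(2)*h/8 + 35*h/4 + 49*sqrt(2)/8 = (h/2 + 1/2)*(h - 7*sqrt(2)/2)^2*(h + sqrt(2)/2)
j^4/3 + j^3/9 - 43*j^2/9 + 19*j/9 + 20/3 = (j/3 + 1/3)*(j - 3)*(j - 5/3)*(j + 4)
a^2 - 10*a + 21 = (a - 7)*(a - 3)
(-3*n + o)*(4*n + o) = -12*n^2 + n*o + o^2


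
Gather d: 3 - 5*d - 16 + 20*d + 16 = 15*d + 3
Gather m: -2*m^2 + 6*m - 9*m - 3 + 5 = -2*m^2 - 3*m + 2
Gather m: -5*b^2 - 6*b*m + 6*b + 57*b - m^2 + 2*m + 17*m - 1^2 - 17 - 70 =-5*b^2 + 63*b - m^2 + m*(19 - 6*b) - 88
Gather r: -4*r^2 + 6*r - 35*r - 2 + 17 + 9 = -4*r^2 - 29*r + 24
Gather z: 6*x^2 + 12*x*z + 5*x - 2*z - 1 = 6*x^2 + 5*x + z*(12*x - 2) - 1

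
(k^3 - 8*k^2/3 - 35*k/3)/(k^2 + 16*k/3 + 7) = k*(k - 5)/(k + 3)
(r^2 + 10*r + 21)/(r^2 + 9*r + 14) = (r + 3)/(r + 2)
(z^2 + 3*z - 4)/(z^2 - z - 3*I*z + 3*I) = (z + 4)/(z - 3*I)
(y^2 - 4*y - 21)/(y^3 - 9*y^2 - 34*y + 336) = (y + 3)/(y^2 - 2*y - 48)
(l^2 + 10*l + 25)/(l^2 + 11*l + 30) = (l + 5)/(l + 6)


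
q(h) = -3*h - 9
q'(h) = -3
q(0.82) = -11.46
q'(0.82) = -3.00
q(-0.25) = -8.25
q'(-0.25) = -3.00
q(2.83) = -17.49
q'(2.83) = -3.00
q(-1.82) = -3.54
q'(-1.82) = -3.00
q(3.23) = -18.69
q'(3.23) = -3.00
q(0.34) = -10.02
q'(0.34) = -3.00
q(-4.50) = 4.50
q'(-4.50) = -3.00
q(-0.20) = -8.40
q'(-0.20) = -3.00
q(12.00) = -45.00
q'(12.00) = -3.00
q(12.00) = -45.00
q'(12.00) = -3.00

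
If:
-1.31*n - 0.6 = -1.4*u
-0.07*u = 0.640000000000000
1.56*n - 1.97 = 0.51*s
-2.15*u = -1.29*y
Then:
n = -10.23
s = -35.15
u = -9.14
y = -15.24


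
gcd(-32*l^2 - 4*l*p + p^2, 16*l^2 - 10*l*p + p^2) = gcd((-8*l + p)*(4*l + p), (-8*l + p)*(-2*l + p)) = -8*l + p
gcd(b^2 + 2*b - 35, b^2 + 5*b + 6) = 1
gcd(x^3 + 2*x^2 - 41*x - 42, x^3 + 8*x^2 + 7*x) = x^2 + 8*x + 7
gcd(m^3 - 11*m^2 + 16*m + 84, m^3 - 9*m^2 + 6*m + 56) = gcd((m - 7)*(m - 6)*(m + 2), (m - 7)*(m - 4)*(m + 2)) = m^2 - 5*m - 14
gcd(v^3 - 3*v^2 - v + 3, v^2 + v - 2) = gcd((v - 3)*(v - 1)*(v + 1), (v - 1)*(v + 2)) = v - 1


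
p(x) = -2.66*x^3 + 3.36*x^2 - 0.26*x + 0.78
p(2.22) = -12.34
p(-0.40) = 1.59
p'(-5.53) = -281.46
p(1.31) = 0.23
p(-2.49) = 63.33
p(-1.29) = 12.42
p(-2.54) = 66.71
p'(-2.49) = -66.47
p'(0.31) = 1.06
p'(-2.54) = -68.81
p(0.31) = 0.94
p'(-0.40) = -4.22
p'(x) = -7.98*x^2 + 6.72*x - 0.26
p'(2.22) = -24.67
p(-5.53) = 554.81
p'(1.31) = -5.15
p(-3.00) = 103.62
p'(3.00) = -51.92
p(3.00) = -41.58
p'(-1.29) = -22.21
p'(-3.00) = -92.24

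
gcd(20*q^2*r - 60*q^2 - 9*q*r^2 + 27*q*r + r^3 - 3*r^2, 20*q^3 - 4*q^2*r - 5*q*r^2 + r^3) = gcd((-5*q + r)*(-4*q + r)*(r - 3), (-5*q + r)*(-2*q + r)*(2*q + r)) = 5*q - r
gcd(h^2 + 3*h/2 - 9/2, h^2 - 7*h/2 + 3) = h - 3/2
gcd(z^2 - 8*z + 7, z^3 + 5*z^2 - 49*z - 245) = z - 7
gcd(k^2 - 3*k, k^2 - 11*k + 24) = k - 3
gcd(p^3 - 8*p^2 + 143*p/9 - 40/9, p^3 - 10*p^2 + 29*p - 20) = p - 5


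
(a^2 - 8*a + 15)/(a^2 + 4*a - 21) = (a - 5)/(a + 7)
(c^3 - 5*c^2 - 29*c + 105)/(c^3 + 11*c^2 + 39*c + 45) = (c^2 - 10*c + 21)/(c^2 + 6*c + 9)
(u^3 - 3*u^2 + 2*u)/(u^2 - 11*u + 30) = u*(u^2 - 3*u + 2)/(u^2 - 11*u + 30)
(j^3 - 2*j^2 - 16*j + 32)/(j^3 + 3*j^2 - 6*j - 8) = (j - 4)/(j + 1)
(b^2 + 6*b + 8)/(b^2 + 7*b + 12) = (b + 2)/(b + 3)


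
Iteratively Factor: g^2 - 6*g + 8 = (g - 4)*(g - 2)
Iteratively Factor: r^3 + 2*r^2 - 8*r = (r)*(r^2 + 2*r - 8) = r*(r - 2)*(r + 4)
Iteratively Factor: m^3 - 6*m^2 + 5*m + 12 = (m - 3)*(m^2 - 3*m - 4) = (m - 3)*(m + 1)*(m - 4)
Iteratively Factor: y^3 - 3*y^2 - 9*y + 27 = (y - 3)*(y^2 - 9) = (y - 3)^2*(y + 3)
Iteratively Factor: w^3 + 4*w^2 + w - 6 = (w - 1)*(w^2 + 5*w + 6) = (w - 1)*(w + 2)*(w + 3)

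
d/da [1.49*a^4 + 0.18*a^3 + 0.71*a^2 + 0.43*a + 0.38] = 5.96*a^3 + 0.54*a^2 + 1.42*a + 0.43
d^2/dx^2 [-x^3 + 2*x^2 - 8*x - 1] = 4 - 6*x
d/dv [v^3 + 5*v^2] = v*(3*v + 10)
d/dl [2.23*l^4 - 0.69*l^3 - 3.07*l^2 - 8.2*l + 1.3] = 8.92*l^3 - 2.07*l^2 - 6.14*l - 8.2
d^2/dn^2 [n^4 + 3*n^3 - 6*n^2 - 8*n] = 12*n^2 + 18*n - 12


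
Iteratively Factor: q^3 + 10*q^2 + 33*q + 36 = (q + 3)*(q^2 + 7*q + 12) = (q + 3)^2*(q + 4)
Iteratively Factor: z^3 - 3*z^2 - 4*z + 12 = (z - 3)*(z^2 - 4) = (z - 3)*(z + 2)*(z - 2)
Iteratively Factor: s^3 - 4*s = (s)*(s^2 - 4) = s*(s + 2)*(s - 2)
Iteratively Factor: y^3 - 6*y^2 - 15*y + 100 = (y - 5)*(y^2 - y - 20) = (y - 5)*(y + 4)*(y - 5)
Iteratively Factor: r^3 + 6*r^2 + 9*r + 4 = (r + 1)*(r^2 + 5*r + 4) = (r + 1)^2*(r + 4)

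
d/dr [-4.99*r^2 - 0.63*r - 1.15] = -9.98*r - 0.63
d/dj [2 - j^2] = -2*j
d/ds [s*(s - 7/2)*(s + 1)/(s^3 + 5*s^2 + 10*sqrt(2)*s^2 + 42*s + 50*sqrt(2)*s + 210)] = (15*s^4 + 20*sqrt(2)*s^4 + 182*s^3 + 200*sqrt(2)*s^3 - 180*sqrt(2)*s^2 + 1085*s^2 - 2100*s - 1470)/(2*(s^6 + 10*s^5 + 20*sqrt(2)*s^5 + 200*sqrt(2)*s^4 + 309*s^4 + 1340*sqrt(2)*s^3 + 2840*s^3 + 8864*s^2 + 8400*sqrt(2)*s^2 + 17640*s + 21000*sqrt(2)*s + 44100))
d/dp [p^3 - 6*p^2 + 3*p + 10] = 3*p^2 - 12*p + 3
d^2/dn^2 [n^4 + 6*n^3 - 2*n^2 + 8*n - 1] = 12*n^2 + 36*n - 4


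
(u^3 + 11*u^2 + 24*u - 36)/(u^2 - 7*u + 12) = (u^3 + 11*u^2 + 24*u - 36)/(u^2 - 7*u + 12)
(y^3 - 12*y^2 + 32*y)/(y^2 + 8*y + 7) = y*(y^2 - 12*y + 32)/(y^2 + 8*y + 7)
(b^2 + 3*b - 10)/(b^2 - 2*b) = (b + 5)/b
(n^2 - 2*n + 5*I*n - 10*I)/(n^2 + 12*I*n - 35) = (n - 2)/(n + 7*I)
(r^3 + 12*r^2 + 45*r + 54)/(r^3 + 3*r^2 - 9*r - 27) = (r + 6)/(r - 3)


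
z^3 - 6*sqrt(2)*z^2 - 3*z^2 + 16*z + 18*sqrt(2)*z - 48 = (z - 3)*(z - 4*sqrt(2))*(z - 2*sqrt(2))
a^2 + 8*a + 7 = (a + 1)*(a + 7)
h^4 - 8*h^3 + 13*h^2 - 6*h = h*(h - 6)*(h - 1)^2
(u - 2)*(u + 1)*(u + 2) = u^3 + u^2 - 4*u - 4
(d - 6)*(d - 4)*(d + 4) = d^3 - 6*d^2 - 16*d + 96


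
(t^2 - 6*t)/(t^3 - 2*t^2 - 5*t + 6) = t*(t - 6)/(t^3 - 2*t^2 - 5*t + 6)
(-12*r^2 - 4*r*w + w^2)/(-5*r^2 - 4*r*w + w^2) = (12*r^2 + 4*r*w - w^2)/(5*r^2 + 4*r*w - w^2)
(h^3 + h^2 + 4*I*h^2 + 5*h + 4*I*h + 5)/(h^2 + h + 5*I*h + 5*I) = h - I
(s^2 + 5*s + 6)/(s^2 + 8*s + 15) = (s + 2)/(s + 5)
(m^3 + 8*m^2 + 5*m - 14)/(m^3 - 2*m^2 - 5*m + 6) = (m + 7)/(m - 3)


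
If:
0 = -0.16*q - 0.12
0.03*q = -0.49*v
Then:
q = -0.75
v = 0.05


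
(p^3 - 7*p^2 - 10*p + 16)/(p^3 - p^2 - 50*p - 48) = (p^2 + p - 2)/(p^2 + 7*p + 6)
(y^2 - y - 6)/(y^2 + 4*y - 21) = (y + 2)/(y + 7)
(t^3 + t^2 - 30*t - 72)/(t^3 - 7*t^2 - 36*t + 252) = (t^2 + 7*t + 12)/(t^2 - t - 42)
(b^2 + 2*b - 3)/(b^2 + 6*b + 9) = (b - 1)/(b + 3)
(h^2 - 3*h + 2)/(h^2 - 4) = (h - 1)/(h + 2)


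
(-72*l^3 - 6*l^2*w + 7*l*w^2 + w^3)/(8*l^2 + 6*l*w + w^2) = (-18*l^2 + 3*l*w + w^2)/(2*l + w)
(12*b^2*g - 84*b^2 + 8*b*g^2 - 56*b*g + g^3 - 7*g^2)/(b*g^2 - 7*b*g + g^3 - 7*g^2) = (12*b^2 + 8*b*g + g^2)/(g*(b + g))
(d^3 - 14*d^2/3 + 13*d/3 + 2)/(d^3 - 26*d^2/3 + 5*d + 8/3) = (d^2 - 5*d + 6)/(d^2 - 9*d + 8)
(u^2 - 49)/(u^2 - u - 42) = (u + 7)/(u + 6)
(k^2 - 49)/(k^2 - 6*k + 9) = (k^2 - 49)/(k^2 - 6*k + 9)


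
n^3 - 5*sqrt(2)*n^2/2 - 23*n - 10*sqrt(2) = (n - 5*sqrt(2))*(n + sqrt(2)/2)*(n + 2*sqrt(2))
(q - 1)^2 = q^2 - 2*q + 1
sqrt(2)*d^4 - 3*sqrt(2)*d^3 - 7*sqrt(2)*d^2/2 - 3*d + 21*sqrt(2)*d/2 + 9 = (d - 3)*(d - 3*sqrt(2)/2)*(d + sqrt(2))*(sqrt(2)*d + 1)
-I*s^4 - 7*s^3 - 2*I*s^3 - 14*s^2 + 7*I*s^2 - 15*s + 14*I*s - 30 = (s + 2)*(s - 5*I)*(s - 3*I)*(-I*s + 1)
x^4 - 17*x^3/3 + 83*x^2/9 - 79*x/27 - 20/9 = (x - 3)*(x - 5/3)*(x - 4/3)*(x + 1/3)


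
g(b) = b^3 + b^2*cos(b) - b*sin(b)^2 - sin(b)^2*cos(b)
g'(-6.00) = 89.07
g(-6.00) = -181.04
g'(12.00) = 540.71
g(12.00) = 1845.82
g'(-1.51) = 6.77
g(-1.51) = -1.86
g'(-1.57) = 7.85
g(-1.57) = -2.30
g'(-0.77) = 0.21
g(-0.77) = -0.01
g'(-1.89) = 14.85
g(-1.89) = -5.89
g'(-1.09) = 1.61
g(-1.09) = -0.25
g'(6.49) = 127.38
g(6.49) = 314.27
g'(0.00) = 0.00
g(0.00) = 0.00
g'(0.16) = 0.01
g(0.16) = 0.00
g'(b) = -b^2*sin(b) + 3*b^2 - 2*b*sin(b)*cos(b) + 2*b*cos(b) + sin(b)^3 - sin(b)^2 - 2*sin(b)*cos(b)^2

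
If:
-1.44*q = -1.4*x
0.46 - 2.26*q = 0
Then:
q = 0.20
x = 0.21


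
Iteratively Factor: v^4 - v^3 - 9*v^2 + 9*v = (v + 3)*(v^3 - 4*v^2 + 3*v) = (v - 1)*(v + 3)*(v^2 - 3*v) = v*(v - 1)*(v + 3)*(v - 3)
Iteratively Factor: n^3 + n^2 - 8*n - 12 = (n + 2)*(n^2 - n - 6) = (n - 3)*(n + 2)*(n + 2)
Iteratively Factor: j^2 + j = (j + 1)*(j)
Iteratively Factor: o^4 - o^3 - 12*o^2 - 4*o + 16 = (o - 4)*(o^3 + 3*o^2 - 4) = (o - 4)*(o - 1)*(o^2 + 4*o + 4) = (o - 4)*(o - 1)*(o + 2)*(o + 2)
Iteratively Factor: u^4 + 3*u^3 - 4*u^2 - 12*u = (u - 2)*(u^3 + 5*u^2 + 6*u) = (u - 2)*(u + 3)*(u^2 + 2*u) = u*(u - 2)*(u + 3)*(u + 2)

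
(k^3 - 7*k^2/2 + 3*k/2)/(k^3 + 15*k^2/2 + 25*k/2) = (2*k^2 - 7*k + 3)/(2*k^2 + 15*k + 25)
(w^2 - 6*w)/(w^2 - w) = (w - 6)/(w - 1)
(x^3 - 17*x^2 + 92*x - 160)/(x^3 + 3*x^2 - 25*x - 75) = (x^2 - 12*x + 32)/(x^2 + 8*x + 15)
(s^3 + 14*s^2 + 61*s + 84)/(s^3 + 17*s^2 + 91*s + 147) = (s + 4)/(s + 7)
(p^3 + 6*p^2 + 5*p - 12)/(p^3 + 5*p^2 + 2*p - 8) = (p + 3)/(p + 2)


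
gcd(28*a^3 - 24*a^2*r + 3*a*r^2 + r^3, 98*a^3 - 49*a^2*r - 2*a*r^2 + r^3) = -14*a^2 + 5*a*r + r^2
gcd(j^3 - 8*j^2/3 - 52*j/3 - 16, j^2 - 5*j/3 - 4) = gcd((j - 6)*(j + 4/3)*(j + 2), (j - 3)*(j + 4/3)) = j + 4/3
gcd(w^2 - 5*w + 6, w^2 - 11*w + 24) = w - 3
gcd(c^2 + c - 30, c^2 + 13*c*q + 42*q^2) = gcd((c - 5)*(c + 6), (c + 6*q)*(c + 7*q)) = 1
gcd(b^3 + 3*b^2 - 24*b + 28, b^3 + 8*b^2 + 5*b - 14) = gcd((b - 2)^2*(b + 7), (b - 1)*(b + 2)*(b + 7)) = b + 7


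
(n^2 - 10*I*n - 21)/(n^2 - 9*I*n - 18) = (n - 7*I)/(n - 6*I)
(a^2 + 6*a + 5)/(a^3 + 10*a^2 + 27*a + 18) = (a + 5)/(a^2 + 9*a + 18)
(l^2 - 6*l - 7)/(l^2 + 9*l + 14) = (l^2 - 6*l - 7)/(l^2 + 9*l + 14)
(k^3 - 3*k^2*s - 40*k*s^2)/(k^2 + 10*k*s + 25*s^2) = k*(k - 8*s)/(k + 5*s)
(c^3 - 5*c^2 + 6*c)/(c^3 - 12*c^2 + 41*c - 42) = c/(c - 7)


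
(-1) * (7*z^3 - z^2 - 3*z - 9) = -7*z^3 + z^2 + 3*z + 9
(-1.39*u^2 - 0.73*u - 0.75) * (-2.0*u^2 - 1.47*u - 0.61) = 2.78*u^4 + 3.5033*u^3 + 3.421*u^2 + 1.5478*u + 0.4575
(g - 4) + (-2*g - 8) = -g - 12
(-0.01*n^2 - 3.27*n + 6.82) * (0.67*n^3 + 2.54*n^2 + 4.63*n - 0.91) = -0.0067*n^5 - 2.2163*n^4 - 3.7827*n^3 + 2.1918*n^2 + 34.5523*n - 6.2062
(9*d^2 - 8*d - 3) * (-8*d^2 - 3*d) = -72*d^4 + 37*d^3 + 48*d^2 + 9*d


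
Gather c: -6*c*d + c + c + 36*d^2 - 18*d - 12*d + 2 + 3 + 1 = c*(2 - 6*d) + 36*d^2 - 30*d + 6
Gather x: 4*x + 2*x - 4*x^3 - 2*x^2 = -4*x^3 - 2*x^2 + 6*x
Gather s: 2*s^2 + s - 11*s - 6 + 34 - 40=2*s^2 - 10*s - 12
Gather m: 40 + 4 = 44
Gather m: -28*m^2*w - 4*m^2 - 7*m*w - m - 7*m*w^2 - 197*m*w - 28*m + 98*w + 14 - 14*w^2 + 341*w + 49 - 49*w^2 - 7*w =m^2*(-28*w - 4) + m*(-7*w^2 - 204*w - 29) - 63*w^2 + 432*w + 63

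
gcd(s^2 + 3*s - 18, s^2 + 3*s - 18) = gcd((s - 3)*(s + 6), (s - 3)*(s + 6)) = s^2 + 3*s - 18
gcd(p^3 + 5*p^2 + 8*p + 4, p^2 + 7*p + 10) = p + 2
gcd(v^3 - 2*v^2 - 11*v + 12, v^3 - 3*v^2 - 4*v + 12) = 1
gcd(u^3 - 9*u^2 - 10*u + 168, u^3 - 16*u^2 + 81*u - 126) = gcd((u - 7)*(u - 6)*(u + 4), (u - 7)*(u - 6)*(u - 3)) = u^2 - 13*u + 42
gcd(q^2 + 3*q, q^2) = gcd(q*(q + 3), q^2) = q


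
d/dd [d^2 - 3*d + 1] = 2*d - 3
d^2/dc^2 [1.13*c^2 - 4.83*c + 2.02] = 2.26000000000000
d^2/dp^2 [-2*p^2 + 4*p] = -4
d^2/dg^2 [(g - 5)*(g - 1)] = 2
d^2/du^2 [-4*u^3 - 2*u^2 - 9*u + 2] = -24*u - 4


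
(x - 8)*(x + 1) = x^2 - 7*x - 8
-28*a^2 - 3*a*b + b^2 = (-7*a + b)*(4*a + b)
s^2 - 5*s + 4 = (s - 4)*(s - 1)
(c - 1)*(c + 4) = c^2 + 3*c - 4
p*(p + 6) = p^2 + 6*p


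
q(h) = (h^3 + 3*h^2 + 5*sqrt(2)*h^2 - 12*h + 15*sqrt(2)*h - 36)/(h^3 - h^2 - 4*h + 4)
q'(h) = (-3*h^2 + 2*h + 4)*(h^3 + 3*h^2 + 5*sqrt(2)*h^2 - 12*h + 15*sqrt(2)*h - 36)/(h^3 - h^2 - 4*h + 4)^2 + (3*h^2 + 6*h + 10*sqrt(2)*h - 12 + 15*sqrt(2))/(h^3 - h^2 - 4*h + 4) = ((-3*h^2 + 2*h + 4)*(h^3 + 3*h^2 + 5*sqrt(2)*h^2 - 12*h + 15*sqrt(2)*h - 36) + (h^3 - h^2 - 4*h + 4)*(3*h^2 + 6*h + 10*sqrt(2)*h - 12 + 15*sqrt(2)))/(h^3 - h^2 - 4*h + 4)^2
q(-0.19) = -7.93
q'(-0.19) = -4.74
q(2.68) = 15.01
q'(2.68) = -18.38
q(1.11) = 39.40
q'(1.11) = -442.44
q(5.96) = 3.76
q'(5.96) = -0.67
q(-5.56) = -0.30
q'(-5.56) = -0.11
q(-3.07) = -0.08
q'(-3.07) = 1.00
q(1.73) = -20.75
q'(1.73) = -115.02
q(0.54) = -16.37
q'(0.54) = -28.07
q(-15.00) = 0.36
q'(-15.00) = -0.04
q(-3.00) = 0.00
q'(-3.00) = 1.21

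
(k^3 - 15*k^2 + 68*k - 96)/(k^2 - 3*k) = k - 12 + 32/k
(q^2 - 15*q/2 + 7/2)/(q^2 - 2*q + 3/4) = 2*(q - 7)/(2*q - 3)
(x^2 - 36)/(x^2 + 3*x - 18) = (x - 6)/(x - 3)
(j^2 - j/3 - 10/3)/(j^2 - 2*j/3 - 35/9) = 3*(j - 2)/(3*j - 7)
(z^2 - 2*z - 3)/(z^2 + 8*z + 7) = (z - 3)/(z + 7)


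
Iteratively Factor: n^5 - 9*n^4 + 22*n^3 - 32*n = (n + 1)*(n^4 - 10*n^3 + 32*n^2 - 32*n) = (n - 4)*(n + 1)*(n^3 - 6*n^2 + 8*n) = n*(n - 4)*(n + 1)*(n^2 - 6*n + 8) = n*(n - 4)^2*(n + 1)*(n - 2)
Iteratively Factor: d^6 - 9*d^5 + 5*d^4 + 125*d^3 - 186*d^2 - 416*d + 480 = (d - 1)*(d^5 - 8*d^4 - 3*d^3 + 122*d^2 - 64*d - 480) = (d - 5)*(d - 1)*(d^4 - 3*d^3 - 18*d^2 + 32*d + 96) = (d - 5)*(d - 1)*(d + 2)*(d^3 - 5*d^2 - 8*d + 48) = (d - 5)*(d - 4)*(d - 1)*(d + 2)*(d^2 - d - 12) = (d - 5)*(d - 4)*(d - 1)*(d + 2)*(d + 3)*(d - 4)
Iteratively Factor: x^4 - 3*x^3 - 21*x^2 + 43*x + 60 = (x - 3)*(x^3 - 21*x - 20) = (x - 3)*(x + 4)*(x^2 - 4*x - 5) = (x - 5)*(x - 3)*(x + 4)*(x + 1)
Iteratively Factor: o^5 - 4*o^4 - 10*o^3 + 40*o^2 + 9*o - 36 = (o - 1)*(o^4 - 3*o^3 - 13*o^2 + 27*o + 36) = (o - 1)*(o + 3)*(o^3 - 6*o^2 + 5*o + 12) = (o - 4)*(o - 1)*(o + 3)*(o^2 - 2*o - 3) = (o - 4)*(o - 3)*(o - 1)*(o + 3)*(o + 1)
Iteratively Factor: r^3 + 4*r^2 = (r)*(r^2 + 4*r) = r*(r + 4)*(r)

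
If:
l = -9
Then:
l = -9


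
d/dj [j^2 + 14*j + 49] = 2*j + 14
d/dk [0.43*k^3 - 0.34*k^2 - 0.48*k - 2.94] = 1.29*k^2 - 0.68*k - 0.48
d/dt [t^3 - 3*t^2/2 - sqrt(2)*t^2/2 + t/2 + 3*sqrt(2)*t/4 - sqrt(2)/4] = 3*t^2 - 3*t - sqrt(2)*t + 1/2 + 3*sqrt(2)/4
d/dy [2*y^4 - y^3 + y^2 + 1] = y*(8*y^2 - 3*y + 2)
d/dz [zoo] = 0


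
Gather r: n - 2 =n - 2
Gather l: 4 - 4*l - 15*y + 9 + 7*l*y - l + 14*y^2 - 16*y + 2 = l*(7*y - 5) + 14*y^2 - 31*y + 15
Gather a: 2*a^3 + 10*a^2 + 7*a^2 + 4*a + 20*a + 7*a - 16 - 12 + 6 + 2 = 2*a^3 + 17*a^2 + 31*a - 20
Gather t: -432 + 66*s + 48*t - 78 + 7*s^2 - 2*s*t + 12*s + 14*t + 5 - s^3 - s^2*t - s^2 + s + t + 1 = -s^3 + 6*s^2 + 79*s + t*(-s^2 - 2*s + 63) - 504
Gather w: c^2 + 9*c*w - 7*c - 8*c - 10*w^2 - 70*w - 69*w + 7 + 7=c^2 - 15*c - 10*w^2 + w*(9*c - 139) + 14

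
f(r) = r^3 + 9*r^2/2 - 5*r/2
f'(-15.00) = 537.50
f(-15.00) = -2325.00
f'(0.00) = -2.50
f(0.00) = 0.00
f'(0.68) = 5.01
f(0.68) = 0.70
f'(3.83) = 75.98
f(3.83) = 112.62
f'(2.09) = 29.41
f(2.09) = 23.56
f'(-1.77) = -9.03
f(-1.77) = 12.98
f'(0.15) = -1.08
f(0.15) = -0.27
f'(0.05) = -2.04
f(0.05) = -0.11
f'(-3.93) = 8.46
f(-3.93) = 18.63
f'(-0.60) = -6.82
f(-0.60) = 2.90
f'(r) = 3*r^2 + 9*r - 5/2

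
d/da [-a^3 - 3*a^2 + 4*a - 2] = -3*a^2 - 6*a + 4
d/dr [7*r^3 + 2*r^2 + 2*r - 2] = 21*r^2 + 4*r + 2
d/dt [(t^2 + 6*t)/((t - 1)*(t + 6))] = -1/(t^2 - 2*t + 1)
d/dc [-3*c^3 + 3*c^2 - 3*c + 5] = -9*c^2 + 6*c - 3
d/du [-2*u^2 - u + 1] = -4*u - 1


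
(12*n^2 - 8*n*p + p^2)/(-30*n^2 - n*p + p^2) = (-2*n + p)/(5*n + p)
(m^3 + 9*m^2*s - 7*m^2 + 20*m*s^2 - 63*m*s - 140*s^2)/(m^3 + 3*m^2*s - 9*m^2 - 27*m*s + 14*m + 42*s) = (m^2 + 9*m*s + 20*s^2)/(m^2 + 3*m*s - 2*m - 6*s)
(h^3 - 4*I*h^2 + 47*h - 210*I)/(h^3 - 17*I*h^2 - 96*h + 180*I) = (h + 7*I)/(h - 6*I)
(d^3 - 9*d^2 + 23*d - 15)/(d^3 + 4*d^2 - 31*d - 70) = (d^2 - 4*d + 3)/(d^2 + 9*d + 14)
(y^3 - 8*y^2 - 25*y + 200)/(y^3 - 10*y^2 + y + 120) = (y + 5)/(y + 3)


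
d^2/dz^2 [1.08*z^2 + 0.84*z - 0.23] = 2.16000000000000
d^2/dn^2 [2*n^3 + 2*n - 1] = 12*n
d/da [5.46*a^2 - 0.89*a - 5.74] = 10.92*a - 0.89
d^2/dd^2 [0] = 0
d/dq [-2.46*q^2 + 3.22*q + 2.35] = 3.22 - 4.92*q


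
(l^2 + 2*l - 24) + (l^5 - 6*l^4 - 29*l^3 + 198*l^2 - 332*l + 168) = l^5 - 6*l^4 - 29*l^3 + 199*l^2 - 330*l + 144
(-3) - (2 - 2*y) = 2*y - 5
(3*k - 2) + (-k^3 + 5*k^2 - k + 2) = -k^3 + 5*k^2 + 2*k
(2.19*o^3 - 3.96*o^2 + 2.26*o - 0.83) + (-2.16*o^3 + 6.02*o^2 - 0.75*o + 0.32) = 0.0299999999999998*o^3 + 2.06*o^2 + 1.51*o - 0.51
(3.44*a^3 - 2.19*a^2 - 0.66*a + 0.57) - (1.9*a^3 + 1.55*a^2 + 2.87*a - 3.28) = 1.54*a^3 - 3.74*a^2 - 3.53*a + 3.85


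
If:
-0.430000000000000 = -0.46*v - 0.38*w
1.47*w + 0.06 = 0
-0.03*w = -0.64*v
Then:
No Solution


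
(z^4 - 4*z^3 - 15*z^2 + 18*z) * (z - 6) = z^5 - 10*z^4 + 9*z^3 + 108*z^2 - 108*z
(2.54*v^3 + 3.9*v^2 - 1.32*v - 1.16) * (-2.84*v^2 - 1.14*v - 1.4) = -7.2136*v^5 - 13.9716*v^4 - 4.2532*v^3 - 0.6608*v^2 + 3.1704*v + 1.624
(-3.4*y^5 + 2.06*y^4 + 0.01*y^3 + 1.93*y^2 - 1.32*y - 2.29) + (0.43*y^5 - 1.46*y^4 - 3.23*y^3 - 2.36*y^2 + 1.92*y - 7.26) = -2.97*y^5 + 0.6*y^4 - 3.22*y^3 - 0.43*y^2 + 0.6*y - 9.55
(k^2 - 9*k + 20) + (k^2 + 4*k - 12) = 2*k^2 - 5*k + 8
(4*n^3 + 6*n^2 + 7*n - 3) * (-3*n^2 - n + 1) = -12*n^5 - 22*n^4 - 23*n^3 + 8*n^2 + 10*n - 3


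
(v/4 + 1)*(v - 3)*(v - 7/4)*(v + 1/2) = v^4/4 - v^3/16 - 113*v^2/32 + 113*v/32 + 21/8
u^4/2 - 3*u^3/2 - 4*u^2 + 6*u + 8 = (u/2 + 1)*(u - 4)*(u - 2)*(u + 1)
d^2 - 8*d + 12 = (d - 6)*(d - 2)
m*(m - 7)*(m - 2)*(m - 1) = m^4 - 10*m^3 + 23*m^2 - 14*m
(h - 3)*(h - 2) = h^2 - 5*h + 6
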